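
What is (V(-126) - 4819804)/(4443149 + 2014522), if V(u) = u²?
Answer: -282584/379863 ≈ -0.74391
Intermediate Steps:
(V(-126) - 4819804)/(4443149 + 2014522) = ((-126)² - 4819804)/(4443149 + 2014522) = (15876 - 4819804)/6457671 = -4803928*1/6457671 = -282584/379863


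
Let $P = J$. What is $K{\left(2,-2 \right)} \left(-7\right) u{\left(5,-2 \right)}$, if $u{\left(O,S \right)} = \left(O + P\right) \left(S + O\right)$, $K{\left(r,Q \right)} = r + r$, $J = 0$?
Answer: $-420$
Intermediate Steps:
$P = 0$
$K{\left(r,Q \right)} = 2 r$
$u{\left(O,S \right)} = O \left(O + S\right)$ ($u{\left(O,S \right)} = \left(O + 0\right) \left(S + O\right) = O \left(O + S\right)$)
$K{\left(2,-2 \right)} \left(-7\right) u{\left(5,-2 \right)} = 2 \cdot 2 \left(-7\right) 5 \left(5 - 2\right) = 4 \left(-7\right) 5 \cdot 3 = \left(-28\right) 15 = -420$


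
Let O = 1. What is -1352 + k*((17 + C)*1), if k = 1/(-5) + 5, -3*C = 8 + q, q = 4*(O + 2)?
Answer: -6512/5 ≈ -1302.4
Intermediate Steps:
q = 12 (q = 4*(1 + 2) = 4*3 = 12)
C = -20/3 (C = -(8 + 12)/3 = -1/3*20 = -20/3 ≈ -6.6667)
k = 24/5 (k = -1/5*1 + 5 = -1/5 + 5 = 24/5 ≈ 4.8000)
-1352 + k*((17 + C)*1) = -1352 + 24*((17 - 20/3)*1)/5 = -1352 + 24*((31/3)*1)/5 = -1352 + (24/5)*(31/3) = -1352 + 248/5 = -6512/5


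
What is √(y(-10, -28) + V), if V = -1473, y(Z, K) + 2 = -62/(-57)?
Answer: I*√4788741/57 ≈ 38.392*I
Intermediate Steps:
y(Z, K) = -52/57 (y(Z, K) = -2 - 62/(-57) = -2 - 62*(-1/57) = -2 + 62/57 = -52/57)
√(y(-10, -28) + V) = √(-52/57 - 1473) = √(-84013/57) = I*√4788741/57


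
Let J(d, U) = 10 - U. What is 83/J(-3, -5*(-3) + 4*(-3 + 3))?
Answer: -83/5 ≈ -16.600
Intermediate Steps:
83/J(-3, -5*(-3) + 4*(-3 + 3)) = 83/(10 - (-5*(-3) + 4*(-3 + 3))) = 83/(10 - (15 + 4*0)) = 83/(10 - (15 + 0)) = 83/(10 - 1*15) = 83/(10 - 15) = 83/(-5) = 83*(-1/5) = -83/5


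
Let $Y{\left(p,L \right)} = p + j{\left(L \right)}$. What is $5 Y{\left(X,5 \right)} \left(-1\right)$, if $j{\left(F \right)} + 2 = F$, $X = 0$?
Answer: $-15$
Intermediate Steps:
$j{\left(F \right)} = -2 + F$
$Y{\left(p,L \right)} = -2 + L + p$ ($Y{\left(p,L \right)} = p + \left(-2 + L\right) = -2 + L + p$)
$5 Y{\left(X,5 \right)} \left(-1\right) = 5 \left(-2 + 5 + 0\right) \left(-1\right) = 5 \cdot 3 \left(-1\right) = 15 \left(-1\right) = -15$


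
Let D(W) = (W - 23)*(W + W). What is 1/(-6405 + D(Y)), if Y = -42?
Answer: -1/945 ≈ -0.0010582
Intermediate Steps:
D(W) = 2*W*(-23 + W) (D(W) = (-23 + W)*(2*W) = 2*W*(-23 + W))
1/(-6405 + D(Y)) = 1/(-6405 + 2*(-42)*(-23 - 42)) = 1/(-6405 + 2*(-42)*(-65)) = 1/(-6405 + 5460) = 1/(-945) = -1/945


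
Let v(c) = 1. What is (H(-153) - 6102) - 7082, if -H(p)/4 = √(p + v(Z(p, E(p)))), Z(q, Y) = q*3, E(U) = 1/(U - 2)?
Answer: -13184 - 8*I*√38 ≈ -13184.0 - 49.315*I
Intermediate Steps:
E(U) = 1/(-2 + U)
Z(q, Y) = 3*q
H(p) = -4*√(1 + p) (H(p) = -4*√(p + 1) = -4*√(1 + p))
(H(-153) - 6102) - 7082 = (-4*√(1 - 153) - 6102) - 7082 = (-8*I*√38 - 6102) - 7082 = (-6102 - 8*I*√38) - 7082 = -13184 - 8*I*√38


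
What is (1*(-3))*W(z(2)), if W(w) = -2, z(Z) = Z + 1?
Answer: 6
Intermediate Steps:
z(Z) = 1 + Z
(1*(-3))*W(z(2)) = (1*(-3))*(-2) = -3*(-2) = 6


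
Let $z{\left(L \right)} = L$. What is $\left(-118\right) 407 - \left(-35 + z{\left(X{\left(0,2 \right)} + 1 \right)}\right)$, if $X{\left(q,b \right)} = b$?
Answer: $-47994$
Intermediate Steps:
$\left(-118\right) 407 - \left(-35 + z{\left(X{\left(0,2 \right)} + 1 \right)}\right) = \left(-118\right) 407 + \left(3 \cdot 11 + \left(2 - \left(2 + 1\right)\right)\right) = -48026 + \left(33 + \left(2 - 3\right)\right) = -48026 + \left(33 - 1\right) = -48026 + 32 = -47994$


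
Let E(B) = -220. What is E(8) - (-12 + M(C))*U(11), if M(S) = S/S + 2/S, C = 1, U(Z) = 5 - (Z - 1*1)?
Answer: -265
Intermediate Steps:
U(Z) = 6 - Z (U(Z) = 5 - (Z - 1) = 5 - (-1 + Z) = 5 + (1 - Z) = 6 - Z)
M(S) = 1 + 2/S
E(8) - (-12 + M(C))*U(11) = -220 - (-12 + (2 + 1)/1)*(6 - 1*11) = -220 - (-12 + 1*3)*(6 - 11) = -220 - (-12 + 3)*(-5) = -220 - (-9)*(-5) = -220 - 1*45 = -220 - 45 = -265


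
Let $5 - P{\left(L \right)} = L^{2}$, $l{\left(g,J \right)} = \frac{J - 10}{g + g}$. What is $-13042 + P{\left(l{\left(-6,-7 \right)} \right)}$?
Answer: $- \frac{1877617}{144} \approx -13039.0$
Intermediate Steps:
$l{\left(g,J \right)} = \frac{-10 + J}{2 g}$
$P{\left(L \right)} = 5 - L^{2}$
$-13042 + P{\left(l{\left(-6,-7 \right)} \right)} = -13042 + \left(5 - \left(\frac{-10 - 7}{2 \left(-6\right)}\right)^{2}\right) = -13042 + \left(5 - \left(\frac{1}{2} \left(- \frac{1}{6}\right) \left(-17\right)\right)^{2}\right) = -13042 + \left(5 - \left(\frac{17}{12}\right)^{2}\right) = -13042 + \left(5 - \frac{289}{144}\right) = -13042 + \frac{431}{144} = - \frac{1877617}{144}$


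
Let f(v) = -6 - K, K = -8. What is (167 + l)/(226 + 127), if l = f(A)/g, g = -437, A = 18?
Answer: 72977/154261 ≈ 0.47307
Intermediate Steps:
f(v) = 2 (f(v) = -6 - 1*(-8) = -6 + 8 = 2)
l = -2/437 (l = 2/(-437) = 2*(-1/437) = -2/437 ≈ -0.0045767)
(167 + l)/(226 + 127) = (167 - 2/437)/(226 + 127) = (72977/437)/353 = (72977/437)*(1/353) = 72977/154261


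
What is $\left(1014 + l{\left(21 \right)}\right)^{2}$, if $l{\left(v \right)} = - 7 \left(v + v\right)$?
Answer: $518400$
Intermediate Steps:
$l{\left(v \right)} = - 14 v$ ($l{\left(v \right)} = - 7 \cdot 2 v = - 14 v$)
$\left(1014 + l{\left(21 \right)}\right)^{2} = \left(1014 - 294\right)^{2} = 720^{2} = 518400$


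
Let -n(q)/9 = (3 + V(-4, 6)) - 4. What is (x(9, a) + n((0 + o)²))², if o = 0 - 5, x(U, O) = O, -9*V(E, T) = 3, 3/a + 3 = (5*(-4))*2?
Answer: 263169/1849 ≈ 142.33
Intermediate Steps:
a = -3/43 (a = 3/(-3 + (5*(-4))*2) = 3/(-3 - 20*2) = 3/(-3 - 40) = 3/(-43) = 3*(-1/43) = -3/43 ≈ -0.069767)
V(E, T) = -⅓ (V(E, T) = -⅑*3 = -⅓)
o = -5
n(q) = 12 (n(q) = -9*((3 - ⅓) - 4) = -9*(8/3 - 4) = -9*(-4/3) = 12)
(x(9, a) + n((0 + o)²))² = (-3/43 + 12)² = (513/43)² = 263169/1849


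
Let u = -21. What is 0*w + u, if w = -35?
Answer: -21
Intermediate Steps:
0*w + u = 0*(-35) - 21 = 0 - 21 = -21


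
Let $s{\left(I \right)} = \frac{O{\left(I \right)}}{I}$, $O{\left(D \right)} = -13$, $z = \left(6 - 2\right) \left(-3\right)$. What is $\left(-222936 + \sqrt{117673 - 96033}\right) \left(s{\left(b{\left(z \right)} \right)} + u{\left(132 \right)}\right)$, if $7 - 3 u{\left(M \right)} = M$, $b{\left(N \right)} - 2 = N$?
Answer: $\frac{44995916}{5} - \frac{1211 \sqrt{5410}}{15} \approx 8.9932 \cdot 10^{6}$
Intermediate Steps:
$z = -12$ ($z = 4 \left(-3\right) = -12$)
$b{\left(N \right)} = 2 + N$
$u{\left(M \right)} = \frac{7}{3} - \frac{M}{3}$
$s{\left(I \right)} = - \frac{13}{I}$
$\left(-222936 + \sqrt{117673 - 96033}\right) \left(s{\left(b{\left(z \right)} \right)} + u{\left(132 \right)}\right) = \left(-222936 + \sqrt{117673 - 96033}\right) \left(- \frac{13}{2 - 12} + \left(\frac{7}{3} - 44\right)\right) = \left(-222936 + \sqrt{21640}\right) \left(- \frac{13}{-10} + \left(\frac{7}{3} - 44\right)\right) = \left(-222936 + 2 \sqrt{5410}\right) \left(\left(-13\right) \left(- \frac{1}{10}\right) - \frac{125}{3}\right) = \left(-222936 + 2 \sqrt{5410}\right) \left(\frac{13}{10} - \frac{125}{3}\right) = \left(-222936 + 2 \sqrt{5410}\right) \left(- \frac{1211}{30}\right) = \frac{44995916}{5} - \frac{1211 \sqrt{5410}}{15}$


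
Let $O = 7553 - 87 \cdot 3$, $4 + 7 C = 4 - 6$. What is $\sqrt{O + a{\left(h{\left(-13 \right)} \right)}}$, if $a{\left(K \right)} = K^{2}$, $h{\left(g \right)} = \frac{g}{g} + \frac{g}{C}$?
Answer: $\frac{13 \sqrt{1609}}{6} \approx 86.91$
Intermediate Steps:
$C = - \frac{6}{7}$ ($C = - \frac{4}{7} + \frac{4 - 6}{7} = - \frac{4}{7} + \frac{1}{7} \left(-2\right) = - \frac{4}{7} - \frac{2}{7} = - \frac{6}{7} \approx -0.85714$)
$O = 7292$ ($O = 7553 - 261 = 7292$)
$h{\left(g \right)} = 1 - \frac{7 g}{6}$ ($h{\left(g \right)} = \frac{g}{g} + \frac{g}{- \frac{6}{7}} = 1 + g \left(- \frac{7}{6}\right) = 1 - \frac{7 g}{6}$)
$\sqrt{O + a{\left(h{\left(-13 \right)} \right)}} = \sqrt{7292 + \left(1 - - \frac{91}{6}\right)^{2}} = \sqrt{7292 + \left(1 + \frac{91}{6}\right)^{2}} = \sqrt{7292 + \left(\frac{97}{6}\right)^{2}} = \sqrt{7292 + \frac{9409}{36}} = \sqrt{\frac{271921}{36}} = \frac{13 \sqrt{1609}}{6}$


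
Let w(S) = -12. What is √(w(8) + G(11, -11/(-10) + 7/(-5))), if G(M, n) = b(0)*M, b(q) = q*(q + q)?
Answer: 2*I*√3 ≈ 3.4641*I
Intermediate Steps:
b(q) = 2*q² (b(q) = q*(2*q) = 2*q²)
G(M, n) = 0 (G(M, n) = (2*0²)*M = (2*0)*M = 0*M = 0)
√(w(8) + G(11, -11/(-10) + 7/(-5))) = √(-12 + 0) = √(-12) = 2*I*√3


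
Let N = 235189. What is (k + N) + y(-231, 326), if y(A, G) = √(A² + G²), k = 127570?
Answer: 362759 + √159637 ≈ 3.6316e+5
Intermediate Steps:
(k + N) + y(-231, 326) = (127570 + 235189) + √((-231)² + 326²) = 362759 + √(53361 + 106276) = 362759 + √159637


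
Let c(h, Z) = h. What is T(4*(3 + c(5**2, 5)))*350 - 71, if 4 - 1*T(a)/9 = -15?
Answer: 59779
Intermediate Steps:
T(a) = 171 (T(a) = 36 - 9*(-15) = 36 + 135 = 171)
T(4*(3 + c(5**2, 5)))*350 - 71 = 171*350 - 71 = 59850 - 71 = 59779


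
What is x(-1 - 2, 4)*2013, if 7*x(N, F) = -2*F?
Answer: -16104/7 ≈ -2300.6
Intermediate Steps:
x(N, F) = -2*F/7 (x(N, F) = (-2*F)/7 = -2*F/7)
x(-1 - 2, 4)*2013 = -2/7*4*2013 = -8/7*2013 = -16104/7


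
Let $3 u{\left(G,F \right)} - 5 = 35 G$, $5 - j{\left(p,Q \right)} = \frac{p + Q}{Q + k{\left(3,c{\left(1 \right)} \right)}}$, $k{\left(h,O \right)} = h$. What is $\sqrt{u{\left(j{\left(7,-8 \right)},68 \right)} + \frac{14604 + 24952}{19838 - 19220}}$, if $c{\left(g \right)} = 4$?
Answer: $\frac{\sqrt{11617473}}{309} \approx 11.031$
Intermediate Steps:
$j{\left(p,Q \right)} = 5 - \frac{Q + p}{3 + Q}$ ($j{\left(p,Q \right)} = 5 - \frac{p + Q}{Q + 3} = 5 - \frac{Q + p}{3 + Q}$)
$u{\left(G,F \right)} = \frac{5}{3} + \frac{35 G}{3}$
$\sqrt{u{\left(j{\left(7,-8 \right)},68 \right)} + \frac{14604 + 24952}{19838 - 19220}} = \sqrt{\left(\frac{5}{3} + \frac{35 \frac{15 - 7 + 4 \left(-8\right)}{3 - 8}}{3}\right) + \frac{14604 + 24952}{19838 - 19220}} = \sqrt{\left(\frac{5}{3} + \frac{35 \frac{15 - 7 - 32}{-5}}{3}\right) + \frac{39556}{618}} = \sqrt{\left(\frac{5}{3} + \frac{35 \left(\left(- \frac{1}{5}\right) \left(-24\right)\right)}{3}\right) + 39556 \cdot \frac{1}{618}} = \sqrt{\left(\frac{5}{3} + \frac{35}{3} \cdot \frac{24}{5}\right) + \frac{19778}{309}} = \sqrt{\left(\frac{5}{3} + 56\right) + \frac{19778}{309}} = \sqrt{\frac{173}{3} + \frac{19778}{309}} = \sqrt{\frac{37597}{309}} = \frac{\sqrt{11617473}}{309}$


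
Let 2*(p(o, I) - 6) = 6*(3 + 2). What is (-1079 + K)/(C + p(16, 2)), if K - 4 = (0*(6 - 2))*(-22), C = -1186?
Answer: 215/233 ≈ 0.92275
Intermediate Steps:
K = 4 (K = 4 + (0*(6 - 2))*(-22) = 4 + (0*4)*(-22) = 4 + 0*(-22) = 4 + 0 = 4)
p(o, I) = 21 (p(o, I) = 6 + (6*(3 + 2))/2 = 6 + (6*5)/2 = 6 + (½)*30 = 6 + 15 = 21)
(-1079 + K)/(C + p(16, 2)) = (-1079 + 4)/(-1186 + 21) = -1075/(-1165) = -1/1165*(-1075) = 215/233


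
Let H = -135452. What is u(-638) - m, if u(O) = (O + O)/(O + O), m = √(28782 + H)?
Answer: 1 - I*√106670 ≈ 1.0 - 326.6*I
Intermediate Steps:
m = I*√106670 (m = √(28782 - 135452) = √(-106670) = I*√106670 ≈ 326.6*I)
u(O) = 1 (u(O) = (2*O)/((2*O)) = (2*O)*(1/(2*O)) = 1)
u(-638) - m = 1 - I*√106670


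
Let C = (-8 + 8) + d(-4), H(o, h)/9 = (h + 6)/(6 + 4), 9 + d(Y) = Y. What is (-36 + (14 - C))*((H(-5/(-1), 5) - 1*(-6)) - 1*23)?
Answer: 639/10 ≈ 63.900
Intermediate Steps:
d(Y) = -9 + Y
H(o, h) = 27/5 + 9*h/10 (H(o, h) = 9*((h + 6)/(6 + 4)) = 9*((6 + h)/10) = 9*((6 + h)*(1/10)) = 9*(3/5 + h/10) = 27/5 + 9*h/10)
C = -13 (C = (-8 + 8) + (-9 - 4) = 0 - 13 = -13)
(-36 + (14 - C))*((H(-5/(-1), 5) - 1*(-6)) - 1*23) = (-36 + (14 - 1*(-13)))*(((27/5 + (9/10)*5) - 1*(-6)) - 1*23) = (-36 + (14 + 13))*(((27/5 + 9/2) + 6) - 23) = (-36 + 27)*((99/10 + 6) - 23) = -9*(159/10 - 23) = -9*(-71/10) = 639/10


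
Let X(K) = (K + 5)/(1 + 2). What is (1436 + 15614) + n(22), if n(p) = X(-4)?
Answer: 51151/3 ≈ 17050.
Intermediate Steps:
X(K) = 5/3 + K/3 (X(K) = (5 + K)/3 = (5 + K)*(⅓) = 5/3 + K/3)
n(p) = ⅓ (n(p) = 5/3 + (⅓)*(-4) = 5/3 - 4/3 = ⅓)
(1436 + 15614) + n(22) = (1436 + 15614) + ⅓ = 17050 + ⅓ = 51151/3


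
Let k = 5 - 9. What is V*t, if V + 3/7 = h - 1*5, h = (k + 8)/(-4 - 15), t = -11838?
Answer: 8878500/133 ≈ 66756.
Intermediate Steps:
k = -4
h = -4/19 (h = (-4 + 8)/(-4 - 15) = 4/(-19) = 4*(-1/19) = -4/19 ≈ -0.21053)
V = -750/133 (V = -3/7 + (-4/19 - 1*5) = -3/7 + (-4/19 - 5) = -3/7 - 99/19 = -750/133 ≈ -5.6391)
V*t = -750/133*(-11838) = 8878500/133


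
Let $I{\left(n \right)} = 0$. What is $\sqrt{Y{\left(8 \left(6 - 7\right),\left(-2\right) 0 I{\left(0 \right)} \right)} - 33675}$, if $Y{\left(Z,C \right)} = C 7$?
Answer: $5 i \sqrt{1347} \approx 183.51 i$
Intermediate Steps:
$Y{\left(Z,C \right)} = 7 C$
$\sqrt{Y{\left(8 \left(6 - 7\right),\left(-2\right) 0 I{\left(0 \right)} \right)} - 33675} = \sqrt{7 \left(-2\right) 0 \cdot 0 - 33675} = \sqrt{7 \cdot 0 \cdot 0 - 33675} = \sqrt{7 \cdot 0 - 33675} = \sqrt{0 - 33675} = \sqrt{-33675} = 5 i \sqrt{1347}$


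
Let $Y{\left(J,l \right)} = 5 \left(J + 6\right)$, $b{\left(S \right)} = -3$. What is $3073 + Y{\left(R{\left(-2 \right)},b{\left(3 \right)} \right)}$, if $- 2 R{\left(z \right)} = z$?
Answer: $3108$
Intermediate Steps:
$R{\left(z \right)} = - \frac{z}{2}$
$Y{\left(J,l \right)} = 30 + 5 J$ ($Y{\left(J,l \right)} = 5 \left(6 + J\right) = 30 + 5 J$)
$3073 + Y{\left(R{\left(-2 \right)},b{\left(3 \right)} \right)} = 3073 + \left(30 + 5 \left(\left(- \frac{1}{2}\right) \left(-2\right)\right)\right) = 3073 + \left(30 + 5 \cdot 1\right) = 3073 + \left(30 + 5\right) = 3073 + 35 = 3108$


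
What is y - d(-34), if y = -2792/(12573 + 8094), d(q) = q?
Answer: 699886/20667 ≈ 33.865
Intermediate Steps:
y = -2792/20667 ≈ -0.13509
y - d(-34) = -2792/20667 - 1*(-34) = -2792/20667 + 34 = 699886/20667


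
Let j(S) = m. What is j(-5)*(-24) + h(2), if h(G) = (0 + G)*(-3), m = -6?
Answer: 138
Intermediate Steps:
j(S) = -6
h(G) = -3*G (h(G) = G*(-3) = -3*G)
j(-5)*(-24) + h(2) = -6*(-24) - 3*2 = 144 - 6 = 138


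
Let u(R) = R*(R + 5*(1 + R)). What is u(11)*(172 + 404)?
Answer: 449856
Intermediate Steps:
u(R) = R*(5 + 6*R) (u(R) = R*(R + (5 + 5*R)) = R*(5 + 6*R))
u(11)*(172 + 404) = (11*(5 + 6*11))*(172 + 404) = (11*(5 + 66))*576 = (11*71)*576 = 781*576 = 449856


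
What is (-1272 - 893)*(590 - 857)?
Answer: 578055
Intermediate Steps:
(-1272 - 893)*(590 - 857) = -2165*(-267) = 578055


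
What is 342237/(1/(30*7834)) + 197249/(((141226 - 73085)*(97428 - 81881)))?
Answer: 85209277625011864229/1059388127 ≈ 8.0433e+10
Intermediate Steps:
342237/(1/(30*7834)) + 197249/(((141226 - 73085)*(97428 - 81881))) = 342237/(1/235020) + 197249/((68141*15547)) = 342237/(1/235020) + 197249/1059388127 = 342237*235020 + 197249*(1/1059388127) = 80432539740 + 197249/1059388127 = 85209277625011864229/1059388127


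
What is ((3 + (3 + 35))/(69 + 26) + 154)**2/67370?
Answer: 215238241/608014250 ≈ 0.35400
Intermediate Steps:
((3 + (3 + 35))/(69 + 26) + 154)**2/67370 = ((3 + 38)/95 + 154)**2*(1/67370) = (41*(1/95) + 154)**2*(1/67370) = (41/95 + 154)**2*(1/67370) = (14671/95)**2*(1/67370) = (215238241/9025)*(1/67370) = 215238241/608014250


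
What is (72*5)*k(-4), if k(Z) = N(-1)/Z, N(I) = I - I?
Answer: 0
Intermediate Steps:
N(I) = 0
k(Z) = 0 (k(Z) = 0/Z = 0)
(72*5)*k(-4) = (72*5)*0 = 360*0 = 0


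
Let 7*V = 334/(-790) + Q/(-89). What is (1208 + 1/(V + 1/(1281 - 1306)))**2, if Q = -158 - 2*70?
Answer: 316937663068564561/216241740324 ≈ 1.4657e+6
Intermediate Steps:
Q = -298 (Q = -158 - 140 = -298)
V = 102847/246085 (V = (334/(-790) - 298/(-89))/7 = (334*(-1/790) - 298*(-1/89))/7 = (-167/395 + 298/89)/7 = (1/7)*(102847/35155) = 102847/246085 ≈ 0.41793)
(1208 + 1/(V + 1/(1281 - 1306)))**2 = (1208 + 1/(102847/246085 + 1/(1281 - 1306)))**2 = (1208 + 1/(102847/246085 + 1/(-25)))**2 = (1208 + 1/(102847/246085 - 1/25))**2 = (1208 + 1/(465018/1230425))**2 = (1208 + 1230425/465018)**2 = (562972169/465018)**2 = 316937663068564561/216241740324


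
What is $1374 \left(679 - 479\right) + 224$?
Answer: $275024$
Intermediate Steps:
$1374 \left(679 - 479\right) + 224 = 1374 \cdot 200 + 224 = 274800 + 224 = 275024$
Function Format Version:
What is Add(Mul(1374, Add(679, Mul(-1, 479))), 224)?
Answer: 275024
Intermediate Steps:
Add(Mul(1374, Add(679, Mul(-1, 479))), 224) = Add(Mul(1374, Add(679, -479)), 224) = Add(Mul(1374, 200), 224) = Add(274800, 224) = 275024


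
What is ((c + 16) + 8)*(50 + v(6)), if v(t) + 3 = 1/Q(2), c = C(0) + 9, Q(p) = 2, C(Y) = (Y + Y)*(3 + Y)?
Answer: 3135/2 ≈ 1567.5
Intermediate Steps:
C(Y) = 2*Y*(3 + Y) (C(Y) = (2*Y)*(3 + Y) = 2*Y*(3 + Y))
c = 9 (c = 2*0*(3 + 0) + 9 = 2*0*3 + 9 = 0 + 9 = 9)
v(t) = -5/2 (v(t) = -3 + 1/2 = -3 + ½ = -5/2)
((c + 16) + 8)*(50 + v(6)) = ((9 + 16) + 8)*(50 - 5/2) = (25 + 8)*(95/2) = 33*(95/2) = 3135/2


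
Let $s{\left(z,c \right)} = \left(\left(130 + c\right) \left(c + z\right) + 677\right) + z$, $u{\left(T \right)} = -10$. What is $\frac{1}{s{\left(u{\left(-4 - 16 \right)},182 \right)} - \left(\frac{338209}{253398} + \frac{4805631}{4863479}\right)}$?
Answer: $\frac{1232395851642}{66954436405908253} \approx 1.8406 \cdot 10^{-5}$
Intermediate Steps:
$s{\left(z,c \right)} = 677 + z + \left(130 + c\right) \left(c + z\right)$ ($s{\left(z,c \right)} = \left(677 + \left(130 + c\right) \left(c + z\right)\right) + z = 677 + z + \left(130 + c\right) \left(c + z\right)$)
$\frac{1}{s{\left(u{\left(-4 - 16 \right)},182 \right)} - \left(\frac{338209}{253398} + \frac{4805631}{4863479}\right)} = \frac{1}{\left(677 + 182^{2} + 130 \cdot 182 + 131 \left(-10\right) + 182 \left(-10\right)\right) - \left(\frac{338209}{253398} + \frac{4805631}{4863479}\right)} = \frac{1}{\left(677 + 33124 + 23660 - 1310 - 1820\right) - \frac{2862609653249}{1232395851642}} = \frac{1}{54331 - \frac{2862609653249}{1232395851642}} = \frac{1}{\frac{66954436405908253}{1232395851642}} = \frac{1232395851642}{66954436405908253}$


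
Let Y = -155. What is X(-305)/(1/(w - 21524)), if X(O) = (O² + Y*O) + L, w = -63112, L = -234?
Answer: -11854625976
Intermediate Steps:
X(O) = -234 + O² - 155*O (X(O) = (O² - 155*O) - 234 = -234 + O² - 155*O)
X(-305)/(1/(w - 21524)) = (-234 + (-305)² - 155*(-305))/(1/(-63112 - 21524)) = (-234 + 93025 + 47275)/(1/(-84636)) = 140066/(-1/84636) = 140066*(-84636) = -11854625976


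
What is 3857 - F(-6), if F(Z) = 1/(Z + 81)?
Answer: 289274/75 ≈ 3857.0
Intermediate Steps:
F(Z) = 1/(81 + Z)
3857 - F(-6) = 3857 - 1/(81 - 6) = 3857 - 1/75 = 289274/75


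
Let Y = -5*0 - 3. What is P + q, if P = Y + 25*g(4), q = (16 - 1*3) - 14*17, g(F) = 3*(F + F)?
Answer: 372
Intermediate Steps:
g(F) = 6*F (g(F) = 3*(2*F) = 6*F)
Y = -3 (Y = 0 - 3 = -3)
q = -225 (q = (16 - 3) - 238 = 13 - 238 = -225)
P = 597 (P = -3 + 25*(6*4) = -3 + 25*24 = -3 + 600 = 597)
P + q = 597 - 225 = 372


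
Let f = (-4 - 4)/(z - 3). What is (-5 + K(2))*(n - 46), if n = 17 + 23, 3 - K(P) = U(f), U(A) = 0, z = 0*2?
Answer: 12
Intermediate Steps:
z = 0
f = 8/3 (f = (-4 - 4)/(0 - 3) = -8/(-3) = -8*(-⅓) = 8/3 ≈ 2.6667)
K(P) = 3 (K(P) = 3 - 1*0 = 3 + 0 = 3)
n = 40
(-5 + K(2))*(n - 46) = (-5 + 3)*(40 - 46) = -2*(-6) = 12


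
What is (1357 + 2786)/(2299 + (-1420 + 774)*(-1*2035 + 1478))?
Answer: 1381/120707 ≈ 0.011441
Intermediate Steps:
(1357 + 2786)/(2299 + (-1420 + 774)*(-1*2035 + 1478)) = 4143/(2299 - 646*(-2035 + 1478)) = 4143/(2299 - 646*(-557)) = 4143/(2299 + 359822) = 4143/362121 = 4143*(1/362121) = 1381/120707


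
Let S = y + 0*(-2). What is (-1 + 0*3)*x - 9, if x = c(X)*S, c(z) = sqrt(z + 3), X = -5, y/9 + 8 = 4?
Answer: -9 + 36*I*sqrt(2) ≈ -9.0 + 50.912*I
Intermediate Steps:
y = -36 (y = -72 + 9*4 = -72 + 36 = -36)
c(z) = sqrt(3 + z)
S = -36 (S = -36 + 0*(-2) = -36 + 0 = -36)
x = -36*I*sqrt(2) (x = sqrt(3 - 5)*(-36) = sqrt(-2)*(-36) = (I*sqrt(2))*(-36) = -36*I*sqrt(2) ≈ -50.912*I)
(-1 + 0*3)*x - 9 = (-1 + 0*3)*(-36*I*sqrt(2)) - 9 = (-1 + 0)*(-36*I*sqrt(2)) - 9 = -(-36)*I*sqrt(2) - 9 = 36*I*sqrt(2) - 9 = -9 + 36*I*sqrt(2)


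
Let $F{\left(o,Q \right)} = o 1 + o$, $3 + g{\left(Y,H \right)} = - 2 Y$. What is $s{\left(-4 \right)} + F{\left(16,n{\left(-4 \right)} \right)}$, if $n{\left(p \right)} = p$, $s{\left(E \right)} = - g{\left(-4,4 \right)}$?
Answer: $27$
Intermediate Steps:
$g{\left(Y,H \right)} = -3 - 2 Y$
$s{\left(E \right)} = -5$ ($s{\left(E \right)} = - (-3 - -8) = - (-3 + 8) = \left(-1\right) 5 = -5$)
$F{\left(o,Q \right)} = 2 o$ ($F{\left(o,Q \right)} = o + o = 2 o$)
$s{\left(-4 \right)} + F{\left(16,n{\left(-4 \right)} \right)} = -5 + 2 \cdot 16 = -5 + 32 = 27$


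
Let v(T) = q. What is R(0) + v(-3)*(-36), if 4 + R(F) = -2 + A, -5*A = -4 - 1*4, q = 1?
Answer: -202/5 ≈ -40.400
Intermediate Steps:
v(T) = 1
A = 8/5 (A = -(-4 - 1*4)/5 = -(-4 - 4)/5 = -⅕*(-8) = 8/5 ≈ 1.6000)
R(F) = -22/5 (R(F) = -4 + (-2 + 8/5) = -4 - ⅖ = -22/5)
R(0) + v(-3)*(-36) = -22/5 + 1*(-36) = -22/5 - 36 = -202/5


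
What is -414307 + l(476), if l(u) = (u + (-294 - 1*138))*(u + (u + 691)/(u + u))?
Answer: -93607557/238 ≈ -3.9331e+5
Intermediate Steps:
l(u) = (-432 + u)*(u + (691 + u)/(2*u)) (l(u) = (u + (-294 - 138))*(u + (691 + u)/((2*u))) = (u - 432)*(u + (691 + u)*(1/(2*u))) = (-432 + u)*(u + (691 + u)/(2*u)))
-414307 + l(476) = -414307 + (259/2 + 476**2 - 149256/476 - 863/2*476) = -414307 + (259/2 + 226576 - 149256*1/476 - 205394) = -414307 + (259/2 + 226576 - 37314/119 - 205394) = -414307 + 4997509/238 = -93607557/238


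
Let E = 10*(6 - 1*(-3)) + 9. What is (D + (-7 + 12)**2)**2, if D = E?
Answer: 15376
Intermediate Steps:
E = 99 (E = 10*(6 + 3) + 9 = 10*9 + 9 = 90 + 9 = 99)
D = 99
(D + (-7 + 12)**2)**2 = (99 + (-7 + 12)**2)**2 = (99 + 5**2)**2 = (99 + 25)**2 = 124**2 = 15376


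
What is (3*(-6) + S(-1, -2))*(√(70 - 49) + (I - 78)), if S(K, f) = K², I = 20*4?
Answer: -34 - 17*√21 ≈ -111.90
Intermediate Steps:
I = 80
(3*(-6) + S(-1, -2))*(√(70 - 49) + (I - 78)) = (3*(-6) + (-1)²)*(√(70 - 49) + (80 - 78)) = (-18 + 1)*(√21 + 2) = -17*(2 + √21) = -34 - 17*√21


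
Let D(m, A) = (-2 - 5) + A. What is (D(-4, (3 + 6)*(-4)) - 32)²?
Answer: 5625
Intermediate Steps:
D(m, A) = -7 + A
(D(-4, (3 + 6)*(-4)) - 32)² = ((-7 + (3 + 6)*(-4)) - 32)² = ((-7 + 9*(-4)) - 32)² = ((-7 - 36) - 32)² = (-43 - 32)² = (-75)² = 5625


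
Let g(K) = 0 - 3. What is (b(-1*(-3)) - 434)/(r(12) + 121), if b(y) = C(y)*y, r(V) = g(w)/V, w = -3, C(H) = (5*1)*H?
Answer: -1556/483 ≈ -3.2215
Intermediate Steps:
C(H) = 5*H
g(K) = -3
r(V) = -3/V
b(y) = 5*y**2 (b(y) = (5*y)*y = 5*y**2)
(b(-1*(-3)) - 434)/(r(12) + 121) = (5*(-1*(-3))**2 - 434)/(-3/12 + 121) = (5*3**2 - 434)/(-3*1/12 + 121) = (5*9 - 434)/(-1/4 + 121) = (45 - 434)/(483/4) = -389*4/483 = -1556/483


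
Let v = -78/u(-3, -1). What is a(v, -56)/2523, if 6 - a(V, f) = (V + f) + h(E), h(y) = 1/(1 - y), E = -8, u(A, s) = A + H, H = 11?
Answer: 2579/90828 ≈ 0.028394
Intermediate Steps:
u(A, s) = 11 + A (u(A, s) = A + 11 = 11 + A)
v = -39/4 (v = -78/(11 - 3) = -78/8 = -78*⅛ = -39/4 ≈ -9.7500)
a(V, f) = 53/9 - V - f (a(V, f) = 6 - ((V + f) - 1/(-1 - 8)) = 6 - ((V + f) - 1/(-9)) = 6 - ((V + f) - 1*(-⅑)) = 6 - ((V + f) + ⅑) = 6 - (⅑ + V + f) = 6 + (-⅑ - V - f) = 53/9 - V - f)
a(v, -56)/2523 = (53/9 - 1*(-39/4) - 1*(-56))/2523 = (53/9 + 39/4 + 56)*(1/2523) = (2579/36)*(1/2523) = 2579/90828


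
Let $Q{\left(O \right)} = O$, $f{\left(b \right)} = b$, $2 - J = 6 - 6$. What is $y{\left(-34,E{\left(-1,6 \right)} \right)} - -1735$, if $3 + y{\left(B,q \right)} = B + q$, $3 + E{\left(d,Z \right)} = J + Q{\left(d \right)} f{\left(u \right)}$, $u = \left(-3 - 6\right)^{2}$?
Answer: $1616$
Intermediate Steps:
$J = 2$ ($J = 2 - \left(6 - 6\right) = 2 - 0 = 2 + 0 = 2$)
$u = 81$ ($u = \left(-3 - 6\right)^{2} = \left(-9\right)^{2} = 81$)
$E{\left(d,Z \right)} = -1 + 81 d$ ($E{\left(d,Z \right)} = -3 + \left(2 + d 81\right) = -3 + \left(2 + 81 d\right) = -1 + 81 d$)
$y{\left(B,q \right)} = -3 + B + q$ ($y{\left(B,q \right)} = -3 + \left(B + q\right) = -3 + B + q$)
$y{\left(-34,E{\left(-1,6 \right)} \right)} - -1735 = \left(-3 - 34 + \left(-1 + 81 \left(-1\right)\right)\right) - -1735 = \left(-3 - 34 - 82\right) + 1735 = -119 + 1735 = 1616$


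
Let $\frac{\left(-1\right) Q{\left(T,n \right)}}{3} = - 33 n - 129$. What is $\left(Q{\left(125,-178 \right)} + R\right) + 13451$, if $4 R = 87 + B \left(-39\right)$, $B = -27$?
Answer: $-3499$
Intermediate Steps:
$R = 285$ ($R = \frac{87 - -1053}{4} = \frac{87 + 1053}{4} = \frac{1}{4} \cdot 1140 = 285$)
$Q{\left(T,n \right)} = 387 + 99 n$ ($Q{\left(T,n \right)} = - 3 \left(- 33 n - 129\right) = - 3 \left(-129 - 33 n\right) = 387 + 99 n$)
$\left(Q{\left(125,-178 \right)} + R\right) + 13451 = \left(\left(387 + 99 \left(-178\right)\right) + 285\right) + 13451 = \left(\left(387 - 17622\right) + 285\right) + 13451 = \left(-17235 + 285\right) + 13451 = -16950 + 13451 = -3499$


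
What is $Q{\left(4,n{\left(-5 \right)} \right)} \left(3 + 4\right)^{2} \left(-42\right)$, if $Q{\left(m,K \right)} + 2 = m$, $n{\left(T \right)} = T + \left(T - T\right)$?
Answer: $-4116$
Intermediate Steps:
$n{\left(T \right)} = T$ ($n{\left(T \right)} = T + 0 = T$)
$Q{\left(m,K \right)} = -2 + m$
$Q{\left(4,n{\left(-5 \right)} \right)} \left(3 + 4\right)^{2} \left(-42\right) = \left(-2 + 4\right) \left(3 + 4\right)^{2} \left(-42\right) = 2 \cdot 7^{2} \left(-42\right) = 2 \cdot 49 \left(-42\right) = 98 \left(-42\right) = -4116$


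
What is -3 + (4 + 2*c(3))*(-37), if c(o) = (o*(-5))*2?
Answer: 2069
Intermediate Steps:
c(o) = -10*o (c(o) = -5*o*2 = -10*o)
-3 + (4 + 2*c(3))*(-37) = -3 + (4 + 2*(-10*3))*(-37) = -3 + (4 + 2*(-30))*(-37) = -3 + (4 - 60)*(-37) = -3 - 56*(-37) = -3 + 2072 = 2069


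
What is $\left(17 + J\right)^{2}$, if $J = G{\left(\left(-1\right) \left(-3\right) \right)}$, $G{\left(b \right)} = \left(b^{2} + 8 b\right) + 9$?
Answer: $3481$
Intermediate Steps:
$G{\left(b \right)} = 9 + b^{2} + 8 b$
$J = 42$ ($J = 9 + \left(\left(-1\right) \left(-3\right)\right)^{2} + 8 \left(\left(-1\right) \left(-3\right)\right) = 9 + 3^{2} + 8 \cdot 3 = 9 + 9 + 24 = 42$)
$\left(17 + J\right)^{2} = \left(17 + 42\right)^{2} = 59^{2} = 3481$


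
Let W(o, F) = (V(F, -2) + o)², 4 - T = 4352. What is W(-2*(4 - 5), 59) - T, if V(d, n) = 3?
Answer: 4373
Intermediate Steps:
T = -4348 (T = 4 - 1*4352 = 4 - 4352 = -4348)
W(o, F) = (3 + o)²
W(-2*(4 - 5), 59) - T = (3 - 2*(4 - 5))² - 1*(-4348) = (3 - 2*(-1))² + 4348 = (3 + 2)² + 4348 = 5² + 4348 = 25 + 4348 = 4373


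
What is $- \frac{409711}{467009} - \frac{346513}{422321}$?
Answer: $- \frac{334854248848}{197227707889} \approx -1.6978$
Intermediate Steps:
$- \frac{409711}{467009} - \frac{346513}{422321} = - \frac{334854248848}{197227707889}$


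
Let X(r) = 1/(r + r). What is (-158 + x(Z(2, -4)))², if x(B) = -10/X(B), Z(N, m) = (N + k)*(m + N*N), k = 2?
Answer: 24964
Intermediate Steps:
Z(N, m) = (2 + N)*(m + N²) (Z(N, m) = (N + 2)*(m + N*N) = (2 + N)*(m + N²))
X(r) = 1/(2*r)
x(B) = -20*B (x(B) = -10*2*B = -20*B)
(-158 + x(Z(2, -4)))² = (-158 - 20*(2³ + 2*(-4) + 2*2² + 2*(-4)))² = (-158 - 20*(8 - 8 + 2*4 - 8))² = (-158 - 20*(8 - 8 + 8 - 8))² = (-158 - 20*0)² = (-158 + 0)² = (-158)² = 24964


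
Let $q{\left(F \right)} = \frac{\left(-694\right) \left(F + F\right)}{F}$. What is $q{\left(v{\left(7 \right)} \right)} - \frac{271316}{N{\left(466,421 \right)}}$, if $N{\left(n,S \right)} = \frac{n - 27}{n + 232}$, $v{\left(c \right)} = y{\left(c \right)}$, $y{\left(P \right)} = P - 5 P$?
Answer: $- \frac{189987900}{439} \approx -4.3277 \cdot 10^{5}$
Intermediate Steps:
$y{\left(P \right)} = - 4 P$
$v{\left(c \right)} = - 4 c$
$N{\left(n,S \right)} = \frac{-27 + n}{232 + n}$
$q{\left(F \right)} = -1388$ ($q{\left(F \right)} = \frac{\left(-694\right) 2 F}{F} = \frac{\left(-1388\right) F}{F} = -1388$)
$q{\left(v{\left(7 \right)} \right)} - \frac{271316}{N{\left(466,421 \right)}} = -1388 - \frac{271316}{\frac{1}{232 + 466} \left(-27 + 466\right)} = -1388 - \frac{271316}{\frac{1}{698} \cdot 439} = -1388 - \frac{271316}{\frac{439}{698}} = -1388 - \frac{189378568}{439} = - \frac{189987900}{439}$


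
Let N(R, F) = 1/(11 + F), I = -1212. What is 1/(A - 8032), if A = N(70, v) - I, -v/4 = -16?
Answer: -75/511499 ≈ -0.00014663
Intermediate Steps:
v = 64 (v = -4*(-16) = 64)
A = 90901/75 (A = 1/(11 + 64) - 1*(-1212) = 1/75 + 1212 = 90901/75 ≈ 1212.0)
1/(A - 8032) = 1/(90901/75 - 8032) = 1/(-511499/75) = -75/511499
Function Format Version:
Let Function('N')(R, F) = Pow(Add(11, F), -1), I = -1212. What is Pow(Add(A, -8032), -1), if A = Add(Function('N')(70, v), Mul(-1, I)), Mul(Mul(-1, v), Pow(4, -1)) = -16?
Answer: Rational(-75, 511499) ≈ -0.00014663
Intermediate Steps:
v = 64 (v = Mul(-4, -16) = 64)
A = Rational(90901, 75) (A = Add(Pow(Add(11, 64), -1), Mul(-1, -1212)) = Add(Pow(75, -1), 1212) = Add(Rational(1, 75), 1212) = Rational(90901, 75) ≈ 1212.0)
Pow(Add(A, -8032), -1) = Pow(Add(Rational(90901, 75), -8032), -1) = Pow(Rational(-511499, 75), -1) = Rational(-75, 511499)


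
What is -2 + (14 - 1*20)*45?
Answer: -272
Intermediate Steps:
-2 + (14 - 1*20)*45 = -2 + (14 - 20)*45 = -2 - 6*45 = -2 - 270 = -272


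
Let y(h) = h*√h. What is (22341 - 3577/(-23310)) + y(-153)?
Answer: 74396041/3330 - 459*I*√17 ≈ 22341.0 - 1892.5*I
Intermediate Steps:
y(h) = h^(3/2)
(22341 - 3577/(-23310)) + y(-153) = (22341 - 3577/(-23310)) + (-153)^(3/2) = (22341 - 3577*(-1/23310)) - 459*I*√17 = (22341 + 511/3330) - 459*I*√17 = 74396041/3330 - 459*I*√17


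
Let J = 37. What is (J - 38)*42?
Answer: -42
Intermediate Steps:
(J - 38)*42 = (37 - 38)*42 = -1*42 = -42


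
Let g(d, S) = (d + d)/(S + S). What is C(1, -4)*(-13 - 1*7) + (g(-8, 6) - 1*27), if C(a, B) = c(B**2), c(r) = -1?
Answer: -25/3 ≈ -8.3333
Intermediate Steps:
g(d, S) = d/S (g(d, S) = (2*d)/((2*S)) = (2*d)*(1/(2*S)) = d/S)
C(a, B) = -1
C(1, -4)*(-13 - 1*7) + (g(-8, 6) - 1*27) = -(-13 - 1*7) + (-8/6 - 1*27) = -(-13 - 7) + (-8*1/6 - 27) = -1*(-20) + (-4/3 - 27) = 20 - 85/3 = -25/3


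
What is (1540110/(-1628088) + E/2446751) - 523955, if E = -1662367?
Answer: -31624163783820681/60356453668 ≈ -5.2396e+5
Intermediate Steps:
(1540110/(-1628088) + E/2446751) - 523955 = (1540110/(-1628088) - 1662367/2446751) - 523955 = (1540110*(-1/1628088) - 1662367*1/2446751) - 523955 = (-23335/24668 - 1662367/2446751) - 523955 = -98102203741/60356453668 - 523955 = -31624163783820681/60356453668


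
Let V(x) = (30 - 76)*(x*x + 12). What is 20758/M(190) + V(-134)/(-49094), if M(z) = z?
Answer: 294033393/2331965 ≈ 126.09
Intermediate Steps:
V(x) = -552 - 46*x² (V(x) = -46*(x² + 12) = -46*(12 + x²) = -552 - 46*x²)
20758/M(190) + V(-134)/(-49094) = 20758/190 + (-552 - 46*(-134)²)/(-49094) = 20758*(1/190) + (-552 - 46*17956)*(-1/49094) = 10379/95 + (-552 - 825976)*(-1/49094) = 10379/95 - 826528*(-1/49094) = 10379/95 + 413264/24547 = 294033393/2331965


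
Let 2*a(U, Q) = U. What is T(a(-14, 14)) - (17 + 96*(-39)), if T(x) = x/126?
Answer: 67085/18 ≈ 3726.9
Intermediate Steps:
a(U, Q) = U/2
T(x) = x/126 (T(x) = x*(1/126) = x/126)
T(a(-14, 14)) - (17 + 96*(-39)) = ((½)*(-14))/126 - (17 + 96*(-39)) = (1/126)*(-7) - (17 - 3744) = -1/18 - 1*(-3727) = -1/18 + 3727 = 67085/18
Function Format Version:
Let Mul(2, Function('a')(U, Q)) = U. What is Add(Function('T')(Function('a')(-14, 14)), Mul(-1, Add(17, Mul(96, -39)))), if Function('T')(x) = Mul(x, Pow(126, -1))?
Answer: Rational(67085, 18) ≈ 3726.9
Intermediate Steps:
Function('a')(U, Q) = Mul(Rational(1, 2), U)
Function('T')(x) = Mul(Rational(1, 126), x) (Function('T')(x) = Mul(x, Rational(1, 126)) = Mul(Rational(1, 126), x))
Add(Function('T')(Function('a')(-14, 14)), Mul(-1, Add(17, Mul(96, -39)))) = Add(Mul(Rational(1, 126), Mul(Rational(1, 2), -14)), Mul(-1, Add(17, Mul(96, -39)))) = Add(Mul(Rational(1, 126), -7), Mul(-1, Add(17, -3744))) = Add(Rational(-1, 18), Mul(-1, -3727)) = Add(Rational(-1, 18), 3727) = Rational(67085, 18)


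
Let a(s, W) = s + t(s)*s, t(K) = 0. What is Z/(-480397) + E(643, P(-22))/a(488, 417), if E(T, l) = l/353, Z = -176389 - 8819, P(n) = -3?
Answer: 31903229721/82755108808 ≈ 0.38551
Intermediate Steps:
a(s, W) = s (a(s, W) = s + 0*s = s + 0 = s)
Z = -185208
E(T, l) = l/353 (E(T, l) = l*(1/353) = l/353)
Z/(-480397) + E(643, P(-22))/a(488, 417) = -185208/(-480397) + ((1/353)*(-3))/488 = -185208*(-1/480397) - 3/353*1/488 = 185208/480397 - 3/172264 = 31903229721/82755108808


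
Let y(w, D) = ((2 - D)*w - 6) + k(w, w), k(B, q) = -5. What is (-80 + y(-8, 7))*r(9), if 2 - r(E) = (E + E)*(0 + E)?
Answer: 8160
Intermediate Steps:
y(w, D) = -11 + w*(2 - D) (y(w, D) = ((2 - D)*w - 6) - 5 = (w*(2 - D) - 6) - 5 = (-6 + w*(2 - D)) - 5 = -11 + w*(2 - D))
r(E) = 2 - 2*E² (r(E) = 2 - (E + E)*(0 + E) = 2 - 2*E*E = 2 - 2*E²)
(-80 + y(-8, 7))*r(9) = (-80 + (-11 + 2*(-8) - 1*7*(-8)))*(2 - 2*9²) = (-80 + (-11 - 16 + 56))*(2 - 2*81) = (-80 + 29)*(2 - 162) = -51*(-160) = 8160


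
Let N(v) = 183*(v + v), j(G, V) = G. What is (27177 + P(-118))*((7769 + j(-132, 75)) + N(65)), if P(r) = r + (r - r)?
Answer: 850383193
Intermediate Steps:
N(v) = 366*v (N(v) = 183*(2*v) = 366*v)
P(r) = r (P(r) = r + 0 = r)
(27177 + P(-118))*((7769 + j(-132, 75)) + N(65)) = (27177 - 118)*((7769 - 132) + 366*65) = 27059*(7637 + 23790) = 27059*31427 = 850383193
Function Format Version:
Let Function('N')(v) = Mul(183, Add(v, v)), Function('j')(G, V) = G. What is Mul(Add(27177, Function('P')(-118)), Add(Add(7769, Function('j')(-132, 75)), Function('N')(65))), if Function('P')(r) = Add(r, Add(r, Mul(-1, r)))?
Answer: 850383193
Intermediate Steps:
Function('N')(v) = Mul(366, v) (Function('N')(v) = Mul(183, Mul(2, v)) = Mul(366, v))
Function('P')(r) = r (Function('P')(r) = Add(r, 0) = r)
Mul(Add(27177, Function('P')(-118)), Add(Add(7769, Function('j')(-132, 75)), Function('N')(65))) = Mul(Add(27177, -118), Add(Add(7769, -132), Mul(366, 65))) = Mul(27059, Add(7637, 23790)) = Mul(27059, 31427) = 850383193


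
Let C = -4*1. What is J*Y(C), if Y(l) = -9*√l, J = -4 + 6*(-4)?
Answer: 504*I ≈ 504.0*I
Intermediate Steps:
C = -4
J = -28 (J = -4 - 24 = -28)
J*Y(C) = -(-252)*√(-4) = -(-252)*2*I = -(-504)*I = 504*I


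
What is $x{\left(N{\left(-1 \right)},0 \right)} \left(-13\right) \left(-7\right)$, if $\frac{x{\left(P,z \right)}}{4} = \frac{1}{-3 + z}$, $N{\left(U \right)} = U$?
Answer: $- \frac{364}{3} \approx -121.33$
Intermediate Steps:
$x{\left(P,z \right)} = \frac{4}{-3 + z}$
$x{\left(N{\left(-1 \right)},0 \right)} \left(-13\right) \left(-7\right) = \frac{4}{-3 + 0} \left(-13\right) \left(-7\right) = \frac{4}{-3} \left(-13\right) \left(-7\right) = 4 \left(- \frac{1}{3}\right) \left(-13\right) \left(-7\right) = \left(- \frac{4}{3}\right) \left(-13\right) \left(-7\right) = \frac{52}{3} \left(-7\right) = - \frac{364}{3}$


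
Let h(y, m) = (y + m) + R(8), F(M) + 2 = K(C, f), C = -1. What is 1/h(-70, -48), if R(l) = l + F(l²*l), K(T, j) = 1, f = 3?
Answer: -1/111 ≈ -0.0090090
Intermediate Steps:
F(M) = -1 (F(M) = -2 + 1 = -1)
R(l) = -1 + l (R(l) = l - 1 = -1 + l)
h(y, m) = 7 + m + y (h(y, m) = (y + m) + (-1 + 8) = (m + y) + 7 = 7 + m + y)
1/h(-70, -48) = 1/(7 - 48 - 70) = 1/(-111) = -1/111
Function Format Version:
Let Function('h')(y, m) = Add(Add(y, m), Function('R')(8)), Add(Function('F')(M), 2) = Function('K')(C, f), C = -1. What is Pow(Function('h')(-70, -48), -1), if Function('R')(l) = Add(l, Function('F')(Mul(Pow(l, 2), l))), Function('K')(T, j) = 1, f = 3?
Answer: Rational(-1, 111) ≈ -0.0090090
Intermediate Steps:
Function('F')(M) = -1 (Function('F')(M) = Add(-2, 1) = -1)
Function('R')(l) = Add(-1, l) (Function('R')(l) = Add(l, -1) = Add(-1, l))
Function('h')(y, m) = Add(7, m, y) (Function('h')(y, m) = Add(Add(y, m), Add(-1, 8)) = Add(Add(m, y), 7) = Add(7, m, y))
Pow(Function('h')(-70, -48), -1) = Pow(Add(7, -48, -70), -1) = Pow(-111, -1) = Rational(-1, 111)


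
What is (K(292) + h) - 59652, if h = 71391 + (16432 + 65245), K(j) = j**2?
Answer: 178680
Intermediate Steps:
h = 153068 (h = 71391 + 81677 = 153068)
(K(292) + h) - 59652 = (292**2 + 153068) - 59652 = (85264 + 153068) - 59652 = 238332 - 59652 = 178680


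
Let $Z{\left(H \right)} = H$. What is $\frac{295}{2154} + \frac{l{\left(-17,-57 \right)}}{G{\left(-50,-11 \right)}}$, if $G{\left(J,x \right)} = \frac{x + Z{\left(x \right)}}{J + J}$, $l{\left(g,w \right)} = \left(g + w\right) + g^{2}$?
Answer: $\frac{23158745}{23694} \approx 977.41$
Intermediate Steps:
$l{\left(g,w \right)} = g + w + g^{2}$
$G{\left(J,x \right)} = \frac{x}{J}$ ($G{\left(J,x \right)} = \frac{x + x}{J + J} = \frac{2 x}{2 J} = 2 x \frac{1}{2 J} = \frac{x}{J}$)
$\frac{295}{2154} + \frac{l{\left(-17,-57 \right)}}{G{\left(-50,-11 \right)}} = \frac{295}{2154} + \frac{-17 - 57 + \left(-17\right)^{2}}{\left(-11\right) \frac{1}{-50}} = 295 \cdot \frac{1}{2154} + \frac{-17 - 57 + 289}{\left(-11\right) \left(- \frac{1}{50}\right)} = \frac{295}{2154} + \frac{215}{\frac{11}{50}} = \frac{295}{2154} + 215 \cdot \frac{50}{11} = \frac{295}{2154} + \frac{10750}{11} = \frac{23158745}{23694}$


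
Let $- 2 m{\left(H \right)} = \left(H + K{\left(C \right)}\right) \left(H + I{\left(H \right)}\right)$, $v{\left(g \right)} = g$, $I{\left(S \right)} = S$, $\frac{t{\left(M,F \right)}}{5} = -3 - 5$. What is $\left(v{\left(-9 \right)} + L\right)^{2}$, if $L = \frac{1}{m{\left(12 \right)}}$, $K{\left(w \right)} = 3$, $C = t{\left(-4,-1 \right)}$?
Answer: $\frac{2627641}{32400} \approx 81.1$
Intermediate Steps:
$t{\left(M,F \right)} = -40$ ($t{\left(M,F \right)} = 5 \left(-3 - 5\right) = 5 \left(-8\right) = -40$)
$C = -40$
$m{\left(H \right)} = - H \left(3 + H\right)$ ($m{\left(H \right)} = - \frac{\left(H + 3\right) \left(H + H\right)}{2} = - \frac{\left(3 + H\right) 2 H}{2} = - \frac{2 H \left(3 + H\right)}{2} = - H \left(3 + H\right)$)
$L = - \frac{1}{180}$ ($L = \frac{1}{12 \left(-3 - 12\right)} = \frac{1}{12 \left(-15\right)} = \frac{1}{-180} = - \frac{1}{180} \approx -0.0055556$)
$\left(v{\left(-9 \right)} + L\right)^{2} = \left(-9 - \frac{1}{180}\right)^{2} = \left(- \frac{1621}{180}\right)^{2} = \frac{2627641}{32400}$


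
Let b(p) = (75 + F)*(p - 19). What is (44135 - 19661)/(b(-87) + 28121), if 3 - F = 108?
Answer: 24474/31301 ≈ 0.78189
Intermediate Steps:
F = -105 (F = 3 - 1*108 = 3 - 108 = -105)
b(p) = 570 - 30*p (b(p) = (75 - 105)*(p - 19) = -30*(-19 + p) = 570 - 30*p)
(44135 - 19661)/(b(-87) + 28121) = (44135 - 19661)/((570 - 30*(-87)) + 28121) = 24474/((570 + 2610) + 28121) = 24474/(3180 + 28121) = 24474/31301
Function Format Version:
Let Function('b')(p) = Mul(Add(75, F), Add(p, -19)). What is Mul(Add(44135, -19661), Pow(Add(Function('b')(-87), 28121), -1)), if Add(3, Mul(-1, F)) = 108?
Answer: Rational(24474, 31301) ≈ 0.78189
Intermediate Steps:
F = -105 (F = Add(3, Mul(-1, 108)) = Add(3, -108) = -105)
Function('b')(p) = Add(570, Mul(-30, p)) (Function('b')(p) = Mul(Add(75, -105), Add(p, -19)) = Mul(-30, Add(-19, p)) = Add(570, Mul(-30, p)))
Mul(Add(44135, -19661), Pow(Add(Function('b')(-87), 28121), -1)) = Mul(Add(44135, -19661), Pow(Add(Add(570, Mul(-30, -87)), 28121), -1)) = Mul(24474, Pow(Add(Add(570, 2610), 28121), -1)) = Mul(24474, Pow(Add(3180, 28121), -1)) = Mul(24474, Pow(31301, -1)) = Mul(24474, Rational(1, 31301)) = Rational(24474, 31301)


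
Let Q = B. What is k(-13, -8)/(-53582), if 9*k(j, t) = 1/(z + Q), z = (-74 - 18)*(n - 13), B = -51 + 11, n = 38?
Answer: 1/1128436920 ≈ 8.8618e-10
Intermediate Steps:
B = -40
z = -2300 (z = (-74 - 18)*(38 - 13) = -92*25 = -2300)
Q = -40
k(j, t) = -1/21060 (k(j, t) = 1/(9*(-2300 - 40)) = (⅑)/(-2340) = (⅑)*(-1/2340) = -1/21060)
k(-13, -8)/(-53582) = -1/21060/(-53582) = -1/21060*(-1/53582) = 1/1128436920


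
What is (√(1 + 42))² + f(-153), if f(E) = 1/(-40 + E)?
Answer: 8298/193 ≈ 42.995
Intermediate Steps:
(√(1 + 42))² + f(-153) = (√(1 + 42))² + 1/(-40 - 153) = (√43)² + 1/(-193) = 43 - 1/193 = 8298/193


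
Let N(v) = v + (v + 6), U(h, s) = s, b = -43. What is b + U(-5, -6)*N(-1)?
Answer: -67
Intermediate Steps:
N(v) = 6 + 2*v (N(v) = v + (6 + v) = 6 + 2*v)
b + U(-5, -6)*N(-1) = -43 - 6*(6 + 2*(-1)) = -43 - 6*(6 - 2) = -43 - 6*4 = -43 - 24 = -67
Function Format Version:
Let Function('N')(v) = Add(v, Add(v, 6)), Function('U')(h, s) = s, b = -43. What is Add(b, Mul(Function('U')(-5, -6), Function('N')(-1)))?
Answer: -67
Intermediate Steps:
Function('N')(v) = Add(6, Mul(2, v)) (Function('N')(v) = Add(v, Add(6, v)) = Add(6, Mul(2, v)))
Add(b, Mul(Function('U')(-5, -6), Function('N')(-1))) = Add(-43, Mul(-6, Add(6, Mul(2, -1)))) = Add(-43, Mul(-6, Add(6, -2))) = Add(-43, Mul(-6, 4)) = Add(-43, -24) = -67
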